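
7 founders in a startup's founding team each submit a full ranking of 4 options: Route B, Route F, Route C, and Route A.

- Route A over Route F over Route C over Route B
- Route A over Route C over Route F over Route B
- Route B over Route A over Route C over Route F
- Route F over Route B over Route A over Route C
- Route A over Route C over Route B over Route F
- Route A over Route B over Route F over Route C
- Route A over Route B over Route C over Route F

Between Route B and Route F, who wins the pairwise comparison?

Route B

Ballots ranking Route B above Route F: 4.
Ballots ranking Route F above Route B: 3.
Route B wins the head-to-head, 4–3.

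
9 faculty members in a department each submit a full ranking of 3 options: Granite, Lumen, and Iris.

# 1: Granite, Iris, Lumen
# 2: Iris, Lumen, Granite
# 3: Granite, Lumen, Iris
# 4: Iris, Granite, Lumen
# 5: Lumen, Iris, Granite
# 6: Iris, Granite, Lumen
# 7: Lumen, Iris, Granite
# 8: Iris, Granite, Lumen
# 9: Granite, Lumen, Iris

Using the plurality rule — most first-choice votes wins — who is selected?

First-place vote totals:
  Granite: 3
  Lumen: 2
  Iris: 4
Iris has the most first-place votes.

Iris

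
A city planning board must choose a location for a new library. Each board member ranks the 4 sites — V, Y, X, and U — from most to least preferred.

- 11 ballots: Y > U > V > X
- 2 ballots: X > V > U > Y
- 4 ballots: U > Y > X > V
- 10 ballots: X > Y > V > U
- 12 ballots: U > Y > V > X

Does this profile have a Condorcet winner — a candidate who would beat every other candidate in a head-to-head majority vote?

Head-to-head results (39 voters total):
V vs Y: Y wins 37–2.
V vs X: V wins 23–16.
V vs U: U wins 27–12.
Y vs X: Y wins 27–12.
Y vs U: Y wins 21–18.
X vs U: U wins 27–12.
Y beats each rival — V (37–2), X (27–12), U (21–18) — so Y is the Condorcet winner.

Yes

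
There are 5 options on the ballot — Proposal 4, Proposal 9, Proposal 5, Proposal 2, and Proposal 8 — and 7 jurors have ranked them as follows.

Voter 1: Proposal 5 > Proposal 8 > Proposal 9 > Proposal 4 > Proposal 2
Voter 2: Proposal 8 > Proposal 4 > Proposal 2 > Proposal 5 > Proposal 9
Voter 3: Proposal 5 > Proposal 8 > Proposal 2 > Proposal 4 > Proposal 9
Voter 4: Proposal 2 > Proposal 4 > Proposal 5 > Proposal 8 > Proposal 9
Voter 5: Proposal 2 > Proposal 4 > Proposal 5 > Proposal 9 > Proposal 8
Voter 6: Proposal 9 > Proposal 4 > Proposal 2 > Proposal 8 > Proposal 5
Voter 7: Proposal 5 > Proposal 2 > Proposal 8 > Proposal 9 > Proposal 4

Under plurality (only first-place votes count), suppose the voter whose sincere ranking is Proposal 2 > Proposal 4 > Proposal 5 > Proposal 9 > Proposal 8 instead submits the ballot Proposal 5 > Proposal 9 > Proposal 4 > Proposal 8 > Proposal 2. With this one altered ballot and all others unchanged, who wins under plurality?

First-place totals with the altered ballot: Proposal 4 0, Proposal 9 1, Proposal 5 4, Proposal 2 1, Proposal 8 1.
The winner is unchanged: still Proposal 5.

Proposal 5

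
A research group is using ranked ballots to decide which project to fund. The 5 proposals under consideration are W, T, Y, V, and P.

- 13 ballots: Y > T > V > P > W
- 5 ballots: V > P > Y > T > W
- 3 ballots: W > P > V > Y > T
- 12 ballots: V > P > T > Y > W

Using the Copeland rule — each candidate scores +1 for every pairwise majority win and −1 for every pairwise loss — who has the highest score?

Pairwise results:
  W vs T: T wins 30–3.
  W vs Y: Y wins 30–3.
  W vs V: V wins 30–3.
  W vs P: P wins 30–3.
  T vs Y: Y wins 21–12.
  T vs V: V wins 20–13.
  T vs P: P wins 20–13.
  Y vs V: V wins 20–13.
  Y vs P: P wins 20–13.
  V vs P: V wins 30–3.
Copeland scores (wins − losses):
  W: 0 − 4 = -4
  T: 1 − 3 = -2
  Y: 2 − 2 = 0
  V: 4 − 0 = 4
  P: 3 − 1 = 2
V has the best Copeland score.

V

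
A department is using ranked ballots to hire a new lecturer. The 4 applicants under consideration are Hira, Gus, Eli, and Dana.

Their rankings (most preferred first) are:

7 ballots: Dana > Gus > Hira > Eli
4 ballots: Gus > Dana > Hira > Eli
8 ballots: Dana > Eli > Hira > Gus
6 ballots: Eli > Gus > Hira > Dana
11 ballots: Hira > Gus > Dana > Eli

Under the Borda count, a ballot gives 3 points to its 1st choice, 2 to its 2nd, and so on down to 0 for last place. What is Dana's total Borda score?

Borda scores:
  Hira: 7·1 + 4·1 + 8·1 + 6·1 + 11·3 = 58
  Gus: 7·2 + 4·3 + 8·0 + 6·2 + 11·2 = 60
  Eli: 7·0 + 4·0 + 8·2 + 6·3 + 11·0 = 34
  Dana: 7·3 + 4·2 + 8·3 + 6·0 + 11·1 = 64

64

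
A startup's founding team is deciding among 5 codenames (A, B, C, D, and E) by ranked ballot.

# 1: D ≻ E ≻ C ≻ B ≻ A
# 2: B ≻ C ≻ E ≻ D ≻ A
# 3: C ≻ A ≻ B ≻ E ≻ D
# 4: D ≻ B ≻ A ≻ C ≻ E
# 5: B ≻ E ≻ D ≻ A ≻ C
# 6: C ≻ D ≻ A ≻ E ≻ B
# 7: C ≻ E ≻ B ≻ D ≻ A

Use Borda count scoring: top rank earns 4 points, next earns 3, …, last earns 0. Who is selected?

C

Borda scores:
  A: 0 + 0 + 3 + 2 + 1 + 2 + 0 = 8
  B: 1 + 4 + 2 + 3 + 4 + 0 + 2 = 16
  C: 2 + 3 + 4 + 1 + 0 + 4 + 4 = 18
  D: 4 + 1 + 0 + 4 + 2 + 3 + 1 = 15
  E: 3 + 2 + 1 + 0 + 3 + 1 + 3 = 13
C has the highest total.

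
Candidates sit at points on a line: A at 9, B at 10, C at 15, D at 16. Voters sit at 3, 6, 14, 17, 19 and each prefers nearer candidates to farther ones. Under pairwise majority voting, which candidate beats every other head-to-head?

C

With single-peaked preferences on a line, the Condorcet winner is the candidate closest to the median voter.
The median voter (position 14) is closest to C at 15.
Check: C vs B — voters closer to C: 3 of 5.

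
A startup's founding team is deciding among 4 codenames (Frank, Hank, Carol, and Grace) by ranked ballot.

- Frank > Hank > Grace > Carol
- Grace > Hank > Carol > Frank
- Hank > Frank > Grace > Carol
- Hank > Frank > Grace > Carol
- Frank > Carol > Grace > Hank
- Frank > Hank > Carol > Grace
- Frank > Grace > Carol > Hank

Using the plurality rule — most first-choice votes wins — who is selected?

First-place vote totals:
  Frank: 4
  Hank: 2
  Carol: 0
  Grace: 1
Frank has the most first-place votes.

Frank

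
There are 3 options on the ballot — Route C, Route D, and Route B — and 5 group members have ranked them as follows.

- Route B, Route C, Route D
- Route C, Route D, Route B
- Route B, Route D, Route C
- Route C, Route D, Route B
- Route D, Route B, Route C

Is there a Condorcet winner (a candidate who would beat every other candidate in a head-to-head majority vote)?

No

Head-to-head results (5 voters total):
Route C vs Route D: Route C wins 3–2.
Route C vs Route B: Route B wins 3–2.
Route D vs Route B: Route D wins 3–2.
No candidate beats all others: Route C beats Route D beats Route B beats Route C, a majority cycle.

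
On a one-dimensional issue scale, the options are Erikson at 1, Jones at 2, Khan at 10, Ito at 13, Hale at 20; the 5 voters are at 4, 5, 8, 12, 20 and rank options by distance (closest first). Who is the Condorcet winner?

With single-peaked preferences on a line, the Condorcet winner is the candidate closest to the median voter.
The median voter (position 8) is closest to Khan at 10.
Check: Khan vs Ito — voters closer to Khan: 3 of 5.

Khan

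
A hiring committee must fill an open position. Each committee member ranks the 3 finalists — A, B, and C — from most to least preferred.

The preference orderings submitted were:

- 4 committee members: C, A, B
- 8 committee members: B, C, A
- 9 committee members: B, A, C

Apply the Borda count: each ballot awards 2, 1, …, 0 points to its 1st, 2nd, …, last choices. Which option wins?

Borda scores:
  A: 4·1 + 8·0 + 9·1 = 13
  B: 4·0 + 8·2 + 9·2 = 34
  C: 4·2 + 8·1 + 9·0 = 16
B has the highest total.

B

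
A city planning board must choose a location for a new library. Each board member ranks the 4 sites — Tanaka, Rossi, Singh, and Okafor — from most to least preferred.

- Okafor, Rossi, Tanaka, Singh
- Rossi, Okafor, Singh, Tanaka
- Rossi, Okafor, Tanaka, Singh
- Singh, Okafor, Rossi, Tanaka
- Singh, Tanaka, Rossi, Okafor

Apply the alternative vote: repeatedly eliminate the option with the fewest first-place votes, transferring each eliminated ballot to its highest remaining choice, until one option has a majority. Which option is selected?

Rossi

Round 1: Rossi 2, Singh 2, Okafor 1, Tanaka 0. Tanaka has the fewest and is eliminated.
Round 2: Rossi 2, Singh 2, Okafor 1. Okafor has the fewest and is eliminated.
Round 3: Rossi 3, Singh 2. Rossi has a majority.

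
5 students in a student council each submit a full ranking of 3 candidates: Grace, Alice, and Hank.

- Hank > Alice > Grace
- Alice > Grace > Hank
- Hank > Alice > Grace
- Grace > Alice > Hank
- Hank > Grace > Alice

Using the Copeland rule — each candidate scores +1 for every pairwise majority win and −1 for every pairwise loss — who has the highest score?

Pairwise results:
  Grace vs Alice: Alice wins 3–2.
  Grace vs Hank: Hank wins 3–2.
  Alice vs Hank: Hank wins 3–2.
Copeland scores (wins − losses):
  Grace: 0 − 2 = -2
  Alice: 1 − 1 = 0
  Hank: 2 − 0 = 2
Hank has the best Copeland score.

Hank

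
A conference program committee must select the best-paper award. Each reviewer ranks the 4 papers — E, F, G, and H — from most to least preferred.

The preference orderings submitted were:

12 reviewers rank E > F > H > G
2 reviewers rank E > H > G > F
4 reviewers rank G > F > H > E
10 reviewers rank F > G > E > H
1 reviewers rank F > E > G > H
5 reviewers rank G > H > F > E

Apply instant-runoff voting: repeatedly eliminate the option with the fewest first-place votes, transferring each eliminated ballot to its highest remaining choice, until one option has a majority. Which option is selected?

Round 1: E 14, F 11, G 9, H 0. H has the fewest and is eliminated.
Round 2: E 14, F 11, G 9. G has the fewest and is eliminated.
Round 3: F 20, E 14. F has a majority.

F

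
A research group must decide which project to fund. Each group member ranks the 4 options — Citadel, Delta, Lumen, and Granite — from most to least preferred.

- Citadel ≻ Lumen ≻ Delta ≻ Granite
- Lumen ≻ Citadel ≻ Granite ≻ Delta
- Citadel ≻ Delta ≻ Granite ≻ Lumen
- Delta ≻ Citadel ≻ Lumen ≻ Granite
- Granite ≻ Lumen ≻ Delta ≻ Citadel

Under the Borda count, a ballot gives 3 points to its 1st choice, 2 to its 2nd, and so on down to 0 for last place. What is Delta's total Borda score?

Borda scores:
  Citadel: 3 + 2 + 3 + 2 + 0 = 10
  Delta: 1 + 0 + 2 + 3 + 1 = 7
  Lumen: 2 + 3 + 0 + 1 + 2 = 8
  Granite: 0 + 1 + 1 + 0 + 3 = 5

7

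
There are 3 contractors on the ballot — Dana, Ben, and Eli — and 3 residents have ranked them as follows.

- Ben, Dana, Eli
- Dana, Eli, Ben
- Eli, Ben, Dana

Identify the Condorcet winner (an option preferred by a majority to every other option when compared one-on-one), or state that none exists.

Head-to-head results (3 voters total):
Dana vs Ben: Ben wins 2–1.
Dana vs Eli: Dana wins 2–1.
Ben vs Eli: Eli wins 2–1.
No candidate beats all others: Dana beats Eli beats Ben beats Dana, a majority cycle.

No Condorcet winner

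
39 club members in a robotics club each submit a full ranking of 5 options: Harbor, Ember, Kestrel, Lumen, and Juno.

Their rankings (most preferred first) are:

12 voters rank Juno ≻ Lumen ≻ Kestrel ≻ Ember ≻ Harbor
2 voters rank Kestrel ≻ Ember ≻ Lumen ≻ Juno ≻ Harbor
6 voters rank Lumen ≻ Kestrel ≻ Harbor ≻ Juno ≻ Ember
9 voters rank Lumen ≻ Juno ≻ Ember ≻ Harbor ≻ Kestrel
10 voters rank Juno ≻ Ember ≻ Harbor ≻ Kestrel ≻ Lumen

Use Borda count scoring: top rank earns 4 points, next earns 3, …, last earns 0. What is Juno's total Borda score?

Borda scores:
  Harbor: 12·0 + 2·0 + 6·2 + 9·1 + 10·2 = 41
  Ember: 12·1 + 2·3 + 6·0 + 9·2 + 10·3 = 66
  Kestrel: 12·2 + 2·4 + 6·3 + 9·0 + 10·1 = 60
  Lumen: 12·3 + 2·2 + 6·4 + 9·4 + 10·0 = 100
  Juno: 12·4 + 2·1 + 6·1 + 9·3 + 10·4 = 123

123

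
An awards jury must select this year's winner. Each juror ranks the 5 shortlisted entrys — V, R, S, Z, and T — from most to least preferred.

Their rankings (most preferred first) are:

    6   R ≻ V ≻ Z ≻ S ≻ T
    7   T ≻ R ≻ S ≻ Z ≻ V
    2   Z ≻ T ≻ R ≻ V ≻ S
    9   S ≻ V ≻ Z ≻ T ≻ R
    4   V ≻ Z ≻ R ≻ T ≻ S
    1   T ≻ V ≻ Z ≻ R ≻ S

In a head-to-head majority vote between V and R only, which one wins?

Ballots ranking V above R: 9+4+1 = 14.
Ballots ranking R above V: 6+7+2 = 15.
R wins the head-to-head, 15–14.

R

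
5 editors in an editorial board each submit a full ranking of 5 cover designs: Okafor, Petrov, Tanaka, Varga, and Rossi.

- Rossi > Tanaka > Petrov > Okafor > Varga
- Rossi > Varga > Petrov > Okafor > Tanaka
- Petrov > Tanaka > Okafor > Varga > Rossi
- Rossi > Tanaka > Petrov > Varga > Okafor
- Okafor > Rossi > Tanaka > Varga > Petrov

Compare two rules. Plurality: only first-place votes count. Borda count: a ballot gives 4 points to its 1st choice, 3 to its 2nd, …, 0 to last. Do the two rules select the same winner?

Yes

Plurality first-place counts: Okafor 1, Petrov 1, Tanaka 0, Varga 0, Rossi 3 → Rossi.
Borda totals: Okafor 8, Petrov 10, Tanaka 11, Varga 6, Rossi 15 → Rossi.
The two rules agree on Rossi.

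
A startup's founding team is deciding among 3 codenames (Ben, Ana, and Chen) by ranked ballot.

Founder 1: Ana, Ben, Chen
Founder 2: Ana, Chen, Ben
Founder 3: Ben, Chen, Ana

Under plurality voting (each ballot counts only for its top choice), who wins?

Ana

First-place vote totals:
  Ben: 1
  Ana: 2
  Chen: 0
Ana has the most first-place votes.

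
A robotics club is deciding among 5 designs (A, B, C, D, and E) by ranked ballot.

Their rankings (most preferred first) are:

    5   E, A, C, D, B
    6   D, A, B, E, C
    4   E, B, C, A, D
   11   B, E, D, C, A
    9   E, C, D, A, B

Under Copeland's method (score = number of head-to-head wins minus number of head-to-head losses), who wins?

E

Pairwise results:
  A vs B: A wins 20–15.
  A vs C: C wins 24–11.
  A vs D: D wins 26–9.
  A vs E: E wins 29–6.
  B vs C: B wins 21–14.
  B vs D: D wins 20–15.
  B vs E: E wins 18–17.
  C vs D: C wins 18–17.
  C vs E: E wins 35–0.
  D vs E: E wins 29–6.
Copeland scores (wins − losses):
  A: 1 − 3 = -2
  B: 1 − 3 = -2
  C: 2 − 2 = 0
  D: 2 − 2 = 0
  E: 4 − 0 = 4
E has the best Copeland score.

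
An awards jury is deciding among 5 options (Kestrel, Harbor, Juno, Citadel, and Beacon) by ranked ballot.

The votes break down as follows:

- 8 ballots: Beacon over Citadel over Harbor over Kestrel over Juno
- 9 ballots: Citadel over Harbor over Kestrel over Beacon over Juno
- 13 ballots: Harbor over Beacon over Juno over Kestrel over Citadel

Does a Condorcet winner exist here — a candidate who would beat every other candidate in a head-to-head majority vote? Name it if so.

Head-to-head results (30 voters total):
Kestrel vs Harbor: Harbor wins 30–0.
Kestrel vs Juno: Kestrel wins 17–13.
Kestrel vs Citadel: Citadel wins 17–13.
Kestrel vs Beacon: Beacon wins 21–9.
Harbor vs Juno: Harbor wins 30–0.
Harbor vs Citadel: Citadel wins 17–13.
Harbor vs Beacon: Harbor wins 22–8.
Juno vs Citadel: Citadel wins 17–13.
Juno vs Beacon: Beacon wins 30–0.
Citadel vs Beacon: Beacon wins 21–9.
No candidate beats all others: Harbor beats Beacon beats Citadel beats Harbor, a majority cycle.

There is no Condorcet winner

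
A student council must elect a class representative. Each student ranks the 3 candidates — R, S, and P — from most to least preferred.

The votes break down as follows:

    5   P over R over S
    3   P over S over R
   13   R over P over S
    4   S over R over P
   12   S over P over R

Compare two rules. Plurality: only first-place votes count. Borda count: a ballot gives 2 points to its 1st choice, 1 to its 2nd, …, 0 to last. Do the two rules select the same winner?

Plurality first-place counts: R 13, S 16, P 8 → S.
Borda totals: R 35, S 35, P 41 → P.
The two rules disagree: plurality picks S, Borda picks P.

No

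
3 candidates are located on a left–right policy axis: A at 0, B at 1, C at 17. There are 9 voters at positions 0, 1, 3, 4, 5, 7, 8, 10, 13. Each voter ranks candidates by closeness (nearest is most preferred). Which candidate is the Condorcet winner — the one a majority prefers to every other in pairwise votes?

With single-peaked preferences on a line, the Condorcet winner is the candidate closest to the median voter.
The median voter (position 5) is closest to B at 1.
Check: B vs C — voters closer to B: 7 of 9.

B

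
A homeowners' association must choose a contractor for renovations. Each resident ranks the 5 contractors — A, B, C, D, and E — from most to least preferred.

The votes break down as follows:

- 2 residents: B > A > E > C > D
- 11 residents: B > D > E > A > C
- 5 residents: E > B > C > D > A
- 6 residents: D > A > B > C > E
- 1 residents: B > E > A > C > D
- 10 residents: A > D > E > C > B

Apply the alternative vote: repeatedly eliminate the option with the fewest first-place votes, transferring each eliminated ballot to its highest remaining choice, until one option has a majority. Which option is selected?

Round 1: B 14, A 10, D 6, E 5, C 0. C has the fewest and is eliminated.
Round 2: B 14, A 10, D 6, E 5. E has the fewest and is eliminated.
Round 3: B 19, A 10, D 6. B has a majority.

B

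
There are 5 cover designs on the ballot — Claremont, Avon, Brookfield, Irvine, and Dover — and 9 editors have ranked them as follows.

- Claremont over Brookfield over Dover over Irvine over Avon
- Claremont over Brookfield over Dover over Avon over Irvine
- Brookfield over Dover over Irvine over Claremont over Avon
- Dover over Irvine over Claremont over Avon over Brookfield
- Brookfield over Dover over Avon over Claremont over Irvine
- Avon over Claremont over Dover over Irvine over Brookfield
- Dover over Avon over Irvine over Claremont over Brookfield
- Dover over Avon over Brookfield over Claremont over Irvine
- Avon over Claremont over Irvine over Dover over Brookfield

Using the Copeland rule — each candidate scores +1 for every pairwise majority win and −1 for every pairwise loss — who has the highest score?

Dover

Pairwise results:
  Claremont vs Avon: Avon wins 5–4.
  Claremont vs Brookfield: Claremont wins 6–3.
  Claremont vs Irvine: Claremont wins 6–3.
  Claremont vs Dover: Dover wins 5–4.
  Avon vs Brookfield: Avon wins 5–4.
  Avon vs Irvine: Avon wins 6–3.
  Avon vs Dover: Dover wins 7–2.
  Brookfield vs Irvine: Brookfield wins 5–4.
  Brookfield vs Dover: Dover wins 5–4.
  Irvine vs Dover: Dover wins 8–1.
Copeland scores (wins − losses):
  Claremont: 2 − 2 = 0
  Avon: 3 − 1 = 2
  Brookfield: 1 − 3 = -2
  Irvine: 0 − 4 = -4
  Dover: 4 − 0 = 4
Dover has the best Copeland score.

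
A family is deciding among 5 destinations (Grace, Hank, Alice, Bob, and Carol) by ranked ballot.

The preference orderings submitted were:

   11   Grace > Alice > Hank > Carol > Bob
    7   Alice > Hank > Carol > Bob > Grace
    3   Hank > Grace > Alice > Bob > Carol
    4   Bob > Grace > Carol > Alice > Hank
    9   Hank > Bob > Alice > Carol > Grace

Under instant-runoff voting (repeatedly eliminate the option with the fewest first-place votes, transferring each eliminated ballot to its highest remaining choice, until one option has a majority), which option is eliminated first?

Carol

Round 1: Hank 12, Grace 11, Alice 7, Bob 4, Carol 0. Carol has the fewest and is eliminated.
Round 2: Hank 12, Grace 11, Alice 7, Bob 4. Bob has the fewest and is eliminated.
Round 3: Grace 15, Hank 12, Alice 7. Alice has the fewest and is eliminated.
Round 4: Hank 19, Grace 15. Hank has a majority.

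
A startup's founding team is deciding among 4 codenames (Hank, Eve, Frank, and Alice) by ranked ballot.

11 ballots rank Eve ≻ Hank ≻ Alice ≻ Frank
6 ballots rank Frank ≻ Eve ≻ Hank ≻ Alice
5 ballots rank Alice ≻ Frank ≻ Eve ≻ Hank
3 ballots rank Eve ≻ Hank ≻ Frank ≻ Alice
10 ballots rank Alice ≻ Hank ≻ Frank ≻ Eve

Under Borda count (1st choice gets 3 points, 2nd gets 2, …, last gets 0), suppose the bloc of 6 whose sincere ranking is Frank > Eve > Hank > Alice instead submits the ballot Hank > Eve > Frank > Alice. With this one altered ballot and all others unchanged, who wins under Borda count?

Hank

Borda totals with the altered ballot: Hank 66, Eve 59, Frank 29, Alice 56.
The switch changes the winner from Eve to Hank.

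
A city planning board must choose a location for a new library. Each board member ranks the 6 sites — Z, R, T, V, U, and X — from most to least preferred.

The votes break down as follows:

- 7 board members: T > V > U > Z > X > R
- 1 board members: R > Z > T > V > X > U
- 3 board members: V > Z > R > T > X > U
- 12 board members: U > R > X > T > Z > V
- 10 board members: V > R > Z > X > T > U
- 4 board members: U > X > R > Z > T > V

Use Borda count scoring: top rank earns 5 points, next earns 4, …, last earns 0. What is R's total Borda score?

114

Borda scores:
  Z: 7·2 + 4 + 3·4 + 12·1 + 10·3 + 4·2 = 80
  R: 7·0 + 5 + 3·3 + 12·4 + 10·4 + 4·3 = 114
  T: 7·5 + 3 + 3·2 + 12·2 + 10·1 + 4·1 = 82
  V: 7·4 + 2 + 3·5 + 12·0 + 10·5 + 4·0 = 95
  U: 7·3 + 0 + 3·0 + 12·5 + 10·0 + 4·5 = 101
  X: 7·1 + 1 + 3·1 + 12·3 + 10·2 + 4·4 = 83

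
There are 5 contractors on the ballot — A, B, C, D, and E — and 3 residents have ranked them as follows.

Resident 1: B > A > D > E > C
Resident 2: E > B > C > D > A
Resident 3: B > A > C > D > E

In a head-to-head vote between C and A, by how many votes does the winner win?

Ballots ranking C above A: 1.
Ballots ranking A above C: 2.
A wins 2–1, a margin of 1.

1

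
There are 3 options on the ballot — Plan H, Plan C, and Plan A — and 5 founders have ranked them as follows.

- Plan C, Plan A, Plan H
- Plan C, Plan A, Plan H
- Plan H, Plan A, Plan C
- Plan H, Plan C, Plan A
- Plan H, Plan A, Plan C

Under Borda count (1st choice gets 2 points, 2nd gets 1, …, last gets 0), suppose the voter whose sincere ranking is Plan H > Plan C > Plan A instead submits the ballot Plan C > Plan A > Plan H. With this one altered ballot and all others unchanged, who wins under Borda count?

Plan C

Borda totals with the altered ballot: Plan H 4, Plan C 6, Plan A 5.
The switch changes the winner from Plan H to Plan C.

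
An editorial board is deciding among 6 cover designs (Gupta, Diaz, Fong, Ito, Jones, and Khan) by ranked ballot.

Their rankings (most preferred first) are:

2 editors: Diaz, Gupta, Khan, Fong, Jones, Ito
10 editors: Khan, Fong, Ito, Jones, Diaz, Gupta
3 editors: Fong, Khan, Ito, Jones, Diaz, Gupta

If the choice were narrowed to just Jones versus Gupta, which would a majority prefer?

Jones

Ballots ranking Jones above Gupta: 10+3 = 13.
Ballots ranking Gupta above Jones: 2.
Jones wins the head-to-head, 13–2.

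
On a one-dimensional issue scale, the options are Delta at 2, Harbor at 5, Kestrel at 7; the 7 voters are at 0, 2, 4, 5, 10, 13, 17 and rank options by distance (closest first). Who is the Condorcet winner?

With single-peaked preferences on a line, the Condorcet winner is the candidate closest to the median voter.
The median voter (position 5) is closest to Harbor at 5.
Check: Harbor vs Kestrel — voters closer to Harbor: 4 of 7.

Harbor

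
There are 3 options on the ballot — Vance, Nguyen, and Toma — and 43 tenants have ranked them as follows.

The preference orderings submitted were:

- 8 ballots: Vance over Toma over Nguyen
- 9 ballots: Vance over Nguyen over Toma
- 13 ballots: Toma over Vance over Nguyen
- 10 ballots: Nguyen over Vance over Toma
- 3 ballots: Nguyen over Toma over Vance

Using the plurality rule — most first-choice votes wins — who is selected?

Vance

First-place vote totals:
  Vance: 17
  Nguyen: 13
  Toma: 13
Vance has the most first-place votes.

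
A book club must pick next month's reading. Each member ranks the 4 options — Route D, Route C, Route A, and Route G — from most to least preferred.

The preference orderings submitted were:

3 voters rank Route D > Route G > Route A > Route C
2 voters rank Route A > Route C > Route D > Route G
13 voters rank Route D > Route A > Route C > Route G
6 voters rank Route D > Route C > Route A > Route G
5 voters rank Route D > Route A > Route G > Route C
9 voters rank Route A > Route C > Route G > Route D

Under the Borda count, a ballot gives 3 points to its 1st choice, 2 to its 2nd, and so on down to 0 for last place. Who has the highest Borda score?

Borda scores:
  Route D: 3·3 + 2·1 + 13·3 + 6·3 + 5·3 + 9·0 = 83
  Route C: 3·0 + 2·2 + 13·1 + 6·2 + 5·0 + 9·2 = 47
  Route A: 3·1 + 2·3 + 13·2 + 6·1 + 5·2 + 9·3 = 78
  Route G: 3·2 + 2·0 + 13·0 + 6·0 + 5·1 + 9·1 = 20
Route D has the highest total.

Route D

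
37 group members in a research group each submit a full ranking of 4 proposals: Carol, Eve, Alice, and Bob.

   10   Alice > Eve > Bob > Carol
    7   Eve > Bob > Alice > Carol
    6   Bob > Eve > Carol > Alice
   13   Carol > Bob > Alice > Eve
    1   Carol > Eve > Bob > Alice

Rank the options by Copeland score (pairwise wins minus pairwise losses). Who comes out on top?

Pairwise results:
  Carol vs Eve: Eve wins 23–14.
  Carol vs Alice: Carol wins 20–17.
  Carol vs Bob: Bob wins 23–14.
  Eve vs Alice: Alice wins 23–14.
  Eve vs Bob: Bob wins 19–18.
  Alice vs Bob: Bob wins 27–10.
Copeland scores (wins − losses):
  Carol: 1 − 2 = -1
  Eve: 1 − 2 = -1
  Alice: 1 − 2 = -1
  Bob: 3 − 0 = 3
Bob has the best Copeland score.

Bob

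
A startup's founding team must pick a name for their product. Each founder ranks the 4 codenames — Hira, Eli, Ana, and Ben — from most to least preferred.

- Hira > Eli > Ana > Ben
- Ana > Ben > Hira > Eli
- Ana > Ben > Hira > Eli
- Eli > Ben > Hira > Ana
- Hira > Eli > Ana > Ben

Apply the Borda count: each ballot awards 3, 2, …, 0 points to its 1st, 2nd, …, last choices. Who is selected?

Hira

Borda scores:
  Hira: 3 + 1 + 1 + 1 + 3 = 9
  Eli: 2 + 0 + 0 + 3 + 2 = 7
  Ana: 1 + 3 + 3 + 0 + 1 = 8
  Ben: 0 + 2 + 2 + 2 + 0 = 6
Hira has the highest total.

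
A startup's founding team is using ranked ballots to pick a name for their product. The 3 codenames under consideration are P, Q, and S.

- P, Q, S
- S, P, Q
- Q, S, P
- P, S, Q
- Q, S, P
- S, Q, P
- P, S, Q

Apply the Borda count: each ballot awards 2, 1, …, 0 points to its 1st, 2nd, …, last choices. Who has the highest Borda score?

S

Borda scores:
  P: 2 + 1 + 0 + 2 + 0 + 0 + 2 = 7
  Q: 1 + 0 + 2 + 0 + 2 + 1 + 0 = 6
  S: 0 + 2 + 1 + 1 + 1 + 2 + 1 = 8
S has the highest total.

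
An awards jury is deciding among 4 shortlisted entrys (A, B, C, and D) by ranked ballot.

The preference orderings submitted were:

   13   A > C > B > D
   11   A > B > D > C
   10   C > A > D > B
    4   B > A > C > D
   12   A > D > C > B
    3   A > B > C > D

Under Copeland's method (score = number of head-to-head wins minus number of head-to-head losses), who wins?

A

Pairwise results:
  A vs B: A wins 49–4.
  A vs C: A wins 43–10.
  A vs D: A wins 53–0.
  B vs C: C wins 35–18.
  B vs D: B wins 31–22.
  C vs D: C wins 30–23.
Copeland scores (wins − losses):
  A: 3 − 0 = 3
  B: 1 − 2 = -1
  C: 2 − 1 = 1
  D: 0 − 3 = -3
A has the best Copeland score.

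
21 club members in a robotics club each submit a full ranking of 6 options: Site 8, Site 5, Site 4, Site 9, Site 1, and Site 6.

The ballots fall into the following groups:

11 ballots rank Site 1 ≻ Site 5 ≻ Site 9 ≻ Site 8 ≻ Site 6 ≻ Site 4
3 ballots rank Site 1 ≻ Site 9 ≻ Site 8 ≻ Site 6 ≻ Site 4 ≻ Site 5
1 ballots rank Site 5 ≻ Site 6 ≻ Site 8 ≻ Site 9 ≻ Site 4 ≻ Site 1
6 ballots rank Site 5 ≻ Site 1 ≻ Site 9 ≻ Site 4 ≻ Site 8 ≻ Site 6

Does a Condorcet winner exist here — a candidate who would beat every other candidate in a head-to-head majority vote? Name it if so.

Site 1

Head-to-head results (21 voters total):
Site 8 vs Site 5: Site 5 wins 18–3.
Site 8 vs Site 4: Site 8 wins 15–6.
Site 8 vs Site 9: Site 9 wins 20–1.
Site 8 vs Site 1: Site 1 wins 20–1.
Site 8 vs Site 6: Site 8 wins 20–1.
Site 5 vs Site 4: Site 5 wins 18–3.
Site 5 vs Site 9: Site 5 wins 18–3.
Site 5 vs Site 1: Site 1 wins 14–7.
Site 5 vs Site 6: Site 5 wins 18–3.
Site 4 vs Site 9: Site 9 wins 21–0.
Site 4 vs Site 1: Site 1 wins 20–1.
Site 4 vs Site 6: Site 6 wins 15–6.
Site 9 vs Site 1: Site 1 wins 20–1.
Site 9 vs Site 6: Site 9 wins 20–1.
Site 1 vs Site 6: Site 1 wins 20–1.
Site 1 beats each rival — Site 8 (20–1), Site 5 (14–7), Site 4 (20–1), Site 9 (20–1), Site 6 (20–1) — so Site 1 is the Condorcet winner.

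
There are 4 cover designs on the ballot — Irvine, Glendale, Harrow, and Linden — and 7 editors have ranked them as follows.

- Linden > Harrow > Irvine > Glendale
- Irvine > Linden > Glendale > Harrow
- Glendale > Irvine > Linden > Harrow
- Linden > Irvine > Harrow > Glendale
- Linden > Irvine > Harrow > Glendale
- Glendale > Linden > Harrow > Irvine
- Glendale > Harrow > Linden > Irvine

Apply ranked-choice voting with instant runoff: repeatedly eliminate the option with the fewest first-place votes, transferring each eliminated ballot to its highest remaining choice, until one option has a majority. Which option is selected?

Linden

Round 1: Glendale 3, Linden 3, Irvine 1, Harrow 0. Harrow has the fewest and is eliminated.
Round 2: Glendale 3, Linden 3, Irvine 1. Irvine has the fewest and is eliminated.
Round 3: Linden 4, Glendale 3. Linden has a majority.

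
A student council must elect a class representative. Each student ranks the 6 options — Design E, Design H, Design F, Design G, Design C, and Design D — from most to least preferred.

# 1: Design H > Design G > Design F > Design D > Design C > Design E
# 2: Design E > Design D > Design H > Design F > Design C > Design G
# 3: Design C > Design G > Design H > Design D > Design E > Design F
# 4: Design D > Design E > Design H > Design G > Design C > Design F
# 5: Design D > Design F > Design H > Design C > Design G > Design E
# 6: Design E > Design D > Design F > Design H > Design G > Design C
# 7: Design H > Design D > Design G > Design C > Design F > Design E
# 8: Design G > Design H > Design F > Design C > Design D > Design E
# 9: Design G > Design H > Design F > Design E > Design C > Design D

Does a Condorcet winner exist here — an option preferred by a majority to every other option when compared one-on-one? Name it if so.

Head-to-head results (9 voters total):
Design E vs Design H: Design H wins 6–3.
Design E vs Design F: Design F wins 5–4.
Design E vs Design G: Design G wins 6–3.
Design E vs Design C: Design C wins 5–4.
Design E vs Design D: Design D wins 6–3.
Design H vs Design F: Design H wins 7–2.
Design H vs Design G: Design H wins 6–3.
Design H vs Design C: Design H wins 8–1.
Design H vs Design D: Design H wins 5–4.
Design F vs Design G: Design G wins 6–3.
Design F vs Design C: Design F wins 6–3.
Design F vs Design D: Design D wins 6–3.
Design G vs Design C: Design G wins 6–3.
Design G vs Design D: Design D wins 5–4.
Design C vs Design D: Design D wins 6–3.
Design H beats each rival — Design E (6–3), Design F (7–2), Design G (6–3), Design C (8–1), Design D (5–4) — so Design H is the Condorcet winner.

Design H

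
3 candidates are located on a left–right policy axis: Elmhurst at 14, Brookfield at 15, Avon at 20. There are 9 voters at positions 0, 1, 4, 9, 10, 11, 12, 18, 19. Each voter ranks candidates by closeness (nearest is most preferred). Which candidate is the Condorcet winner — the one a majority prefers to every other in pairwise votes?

Elmhurst

With single-peaked preferences on a line, the Condorcet winner is the candidate closest to the median voter.
The median voter (position 10) is closest to Elmhurst at 14.
Check: Elmhurst vs Avon — voters closer to Elmhurst: 7 of 9.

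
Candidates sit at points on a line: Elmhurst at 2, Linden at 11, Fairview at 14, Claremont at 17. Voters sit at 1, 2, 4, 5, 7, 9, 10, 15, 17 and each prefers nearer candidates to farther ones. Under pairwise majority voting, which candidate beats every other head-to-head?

With single-peaked preferences on a line, the Condorcet winner is the candidate closest to the median voter.
The median voter (position 7) is closest to Linden at 11.
Check: Linden vs Fairview — voters closer to Linden: 7 of 9.

Linden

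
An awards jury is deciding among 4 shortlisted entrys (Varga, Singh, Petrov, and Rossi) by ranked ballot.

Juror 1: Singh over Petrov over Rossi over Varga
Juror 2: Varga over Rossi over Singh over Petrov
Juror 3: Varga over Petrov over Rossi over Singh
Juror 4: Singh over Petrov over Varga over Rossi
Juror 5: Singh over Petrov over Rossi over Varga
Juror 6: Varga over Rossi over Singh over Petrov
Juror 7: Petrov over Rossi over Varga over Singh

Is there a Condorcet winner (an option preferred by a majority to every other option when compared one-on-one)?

Head-to-head results (7 voters total):
Varga vs Singh: Varga wins 4–3.
Varga vs Petrov: Petrov wins 4–3.
Varga vs Rossi: Varga wins 4–3.
Singh vs Petrov: Singh wins 5–2.
Singh vs Rossi: Rossi wins 4–3.
Petrov vs Rossi: Petrov wins 5–2.
No candidate beats all others: Varga beats Singh beats Petrov beats Varga, a majority cycle.

No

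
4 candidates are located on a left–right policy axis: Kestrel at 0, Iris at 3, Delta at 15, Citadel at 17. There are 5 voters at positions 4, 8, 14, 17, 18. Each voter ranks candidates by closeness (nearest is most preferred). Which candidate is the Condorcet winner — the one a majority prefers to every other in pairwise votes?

With single-peaked preferences on a line, the Condorcet winner is the candidate closest to the median voter.
The median voter (position 14) is closest to Delta at 15.
Check: Delta vs Kestrel — voters closer to Delta: 4 of 5.

Delta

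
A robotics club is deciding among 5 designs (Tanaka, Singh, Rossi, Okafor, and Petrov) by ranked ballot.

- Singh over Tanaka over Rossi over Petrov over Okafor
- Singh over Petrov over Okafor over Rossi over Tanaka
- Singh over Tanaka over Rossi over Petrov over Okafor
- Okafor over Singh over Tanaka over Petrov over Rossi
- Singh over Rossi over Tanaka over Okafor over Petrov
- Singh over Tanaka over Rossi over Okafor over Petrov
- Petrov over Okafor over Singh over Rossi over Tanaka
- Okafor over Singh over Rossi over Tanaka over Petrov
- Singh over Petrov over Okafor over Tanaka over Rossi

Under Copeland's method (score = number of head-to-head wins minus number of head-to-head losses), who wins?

Singh

Pairwise results:
  Tanaka vs Singh: Singh wins 9–0.
  Tanaka vs Rossi: Tanaka wins 5–4.
  Tanaka vs Okafor: Okafor wins 5–4.
  Tanaka vs Petrov: Tanaka wins 6–3.
  Singh vs Rossi: Singh wins 9–0.
  Singh vs Okafor: Singh wins 6–3.
  Singh vs Petrov: Singh wins 8–1.
  Rossi vs Okafor: Okafor wins 5–4.
  Rossi vs Petrov: Rossi wins 5–4.
  Okafor vs Petrov: Petrov wins 5–4.
Copeland scores (wins − losses):
  Tanaka: 2 − 2 = 0
  Singh: 4 − 0 = 4
  Rossi: 1 − 3 = -2
  Okafor: 2 − 2 = 0
  Petrov: 1 − 3 = -2
Singh has the best Copeland score.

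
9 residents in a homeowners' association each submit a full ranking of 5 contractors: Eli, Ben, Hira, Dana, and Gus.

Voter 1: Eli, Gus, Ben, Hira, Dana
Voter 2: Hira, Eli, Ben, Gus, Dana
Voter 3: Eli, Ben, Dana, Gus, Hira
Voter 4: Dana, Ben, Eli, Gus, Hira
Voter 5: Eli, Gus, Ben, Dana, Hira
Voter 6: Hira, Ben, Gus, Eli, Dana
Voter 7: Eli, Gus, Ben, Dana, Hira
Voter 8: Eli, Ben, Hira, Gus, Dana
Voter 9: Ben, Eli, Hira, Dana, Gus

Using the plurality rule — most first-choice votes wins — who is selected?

First-place vote totals:
  Eli: 5
  Ben: 1
  Hira: 2
  Dana: 1
  Gus: 0
Eli has the most first-place votes.

Eli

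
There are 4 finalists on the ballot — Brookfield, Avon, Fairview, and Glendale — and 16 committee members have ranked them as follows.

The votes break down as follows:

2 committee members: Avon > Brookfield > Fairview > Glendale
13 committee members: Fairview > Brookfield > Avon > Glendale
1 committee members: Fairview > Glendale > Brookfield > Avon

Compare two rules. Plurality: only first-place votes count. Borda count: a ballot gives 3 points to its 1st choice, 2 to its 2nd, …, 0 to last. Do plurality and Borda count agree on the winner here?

Plurality first-place counts: Brookfield 0, Avon 2, Fairview 14, Glendale 0 → Fairview.
Borda totals: Brookfield 31, Avon 19, Fairview 44, Glendale 2 → Fairview.
The two rules agree on Fairview.

Yes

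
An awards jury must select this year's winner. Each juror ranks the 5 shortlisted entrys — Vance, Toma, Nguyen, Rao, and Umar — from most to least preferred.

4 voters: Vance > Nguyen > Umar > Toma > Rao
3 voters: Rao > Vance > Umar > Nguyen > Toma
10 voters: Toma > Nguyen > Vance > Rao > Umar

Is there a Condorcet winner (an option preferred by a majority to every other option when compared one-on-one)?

Head-to-head results (17 voters total):
Vance vs Toma: Toma wins 10–7.
Vance vs Nguyen: Nguyen wins 10–7.
Vance vs Rao: Vance wins 14–3.
Vance vs Umar: Vance wins 17–0.
Toma vs Nguyen: Toma wins 10–7.
Toma vs Rao: Toma wins 14–3.
Toma vs Umar: Toma wins 10–7.
Nguyen vs Rao: Nguyen wins 14–3.
Nguyen vs Umar: Nguyen wins 14–3.
Rao vs Umar: Rao wins 13–4.
Toma beats each rival — Vance (10–7), Nguyen (10–7), Rao (14–3), Umar (10–7) — so Toma is the Condorcet winner.

Yes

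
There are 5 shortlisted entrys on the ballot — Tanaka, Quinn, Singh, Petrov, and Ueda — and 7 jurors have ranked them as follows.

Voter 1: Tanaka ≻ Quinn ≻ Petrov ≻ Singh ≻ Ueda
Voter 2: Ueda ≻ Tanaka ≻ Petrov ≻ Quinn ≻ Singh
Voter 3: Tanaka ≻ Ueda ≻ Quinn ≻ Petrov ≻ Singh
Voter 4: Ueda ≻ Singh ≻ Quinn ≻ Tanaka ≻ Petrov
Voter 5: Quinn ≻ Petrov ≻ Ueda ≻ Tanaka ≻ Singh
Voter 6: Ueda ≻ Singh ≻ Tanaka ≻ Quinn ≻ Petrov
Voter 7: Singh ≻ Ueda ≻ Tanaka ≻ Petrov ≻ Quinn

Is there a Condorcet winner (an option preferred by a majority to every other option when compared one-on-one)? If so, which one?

Ueda

Head-to-head results (7 voters total):
Tanaka vs Quinn: Tanaka wins 5–2.
Tanaka vs Singh: Tanaka wins 4–3.
Tanaka vs Petrov: Tanaka wins 6–1.
Tanaka vs Ueda: Ueda wins 5–2.
Quinn vs Singh: Quinn wins 4–3.
Quinn vs Petrov: Quinn wins 5–2.
Quinn vs Ueda: Ueda wins 5–2.
Singh vs Petrov: Petrov wins 4–3.
Singh vs Ueda: Ueda wins 5–2.
Petrov vs Ueda: Ueda wins 5–2.
Ueda beats each rival — Tanaka (5–2), Quinn (5–2), Singh (5–2), Petrov (5–2) — so Ueda is the Condorcet winner.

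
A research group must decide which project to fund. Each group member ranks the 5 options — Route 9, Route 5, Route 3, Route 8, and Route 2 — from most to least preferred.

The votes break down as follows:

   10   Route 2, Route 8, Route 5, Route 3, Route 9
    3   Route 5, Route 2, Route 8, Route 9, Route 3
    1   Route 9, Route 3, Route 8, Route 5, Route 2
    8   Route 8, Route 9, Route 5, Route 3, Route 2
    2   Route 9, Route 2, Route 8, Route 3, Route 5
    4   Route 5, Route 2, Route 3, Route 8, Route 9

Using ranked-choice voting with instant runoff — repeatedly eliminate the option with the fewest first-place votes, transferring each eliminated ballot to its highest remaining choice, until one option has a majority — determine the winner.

Route 2

Round 1: Route 2 10, Route 8 8, Route 5 7, Route 9 3, Route 3 0. Route 3 has the fewest and is eliminated.
Round 2: Route 2 10, Route 8 8, Route 5 7, Route 9 3. Route 9 has the fewest and is eliminated.
Round 3: Route 2 12, Route 8 9, Route 5 7. Route 5 has the fewest and is eliminated.
Round 4: Route 2 19, Route 8 9. Route 2 has a majority.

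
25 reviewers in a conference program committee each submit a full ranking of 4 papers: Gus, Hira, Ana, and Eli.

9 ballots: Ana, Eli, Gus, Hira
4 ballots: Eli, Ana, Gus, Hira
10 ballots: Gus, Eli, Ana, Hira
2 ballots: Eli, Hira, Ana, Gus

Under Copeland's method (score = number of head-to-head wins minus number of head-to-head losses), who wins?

Eli

Pairwise results:
  Gus vs Hira: Gus wins 23–2.
  Gus vs Ana: Ana wins 15–10.
  Gus vs Eli: Eli wins 15–10.
  Hira vs Ana: Ana wins 23–2.
  Hira vs Eli: Eli wins 25–0.
  Ana vs Eli: Eli wins 16–9.
Copeland scores (wins − losses):
  Gus: 1 − 2 = -1
  Hira: 0 − 3 = -3
  Ana: 2 − 1 = 1
  Eli: 3 − 0 = 3
Eli has the best Copeland score.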